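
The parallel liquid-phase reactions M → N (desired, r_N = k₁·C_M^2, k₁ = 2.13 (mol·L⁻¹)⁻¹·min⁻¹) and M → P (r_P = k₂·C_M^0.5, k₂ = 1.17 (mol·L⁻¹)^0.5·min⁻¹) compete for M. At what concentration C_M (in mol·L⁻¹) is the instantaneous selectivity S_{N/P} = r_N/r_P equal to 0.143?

0.183 mol·L⁻¹

S_{N/P} = (k₁/k₂)·C_M^1.5 ⇒ C_M = (S·k₂/k₁)^(1/1.5).
= (0.143×1.17/2.13)^(0.6667) = (0.07855)^(0.6667) = 0.183 mol·L⁻¹.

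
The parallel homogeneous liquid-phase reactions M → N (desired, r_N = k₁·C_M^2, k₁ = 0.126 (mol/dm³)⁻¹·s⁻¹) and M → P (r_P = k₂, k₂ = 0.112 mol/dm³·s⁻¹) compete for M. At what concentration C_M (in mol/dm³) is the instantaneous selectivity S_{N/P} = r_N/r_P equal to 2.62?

S_{N/P} = (k₁/k₂)·C_M^2 ⇒ C_M = (S·k₂/k₁)^(0.5).
= (2.62×0.112/0.126)^(0.5) = (2.329)^(0.5) = 1.53 mol/dm³.

1.53 mol/dm³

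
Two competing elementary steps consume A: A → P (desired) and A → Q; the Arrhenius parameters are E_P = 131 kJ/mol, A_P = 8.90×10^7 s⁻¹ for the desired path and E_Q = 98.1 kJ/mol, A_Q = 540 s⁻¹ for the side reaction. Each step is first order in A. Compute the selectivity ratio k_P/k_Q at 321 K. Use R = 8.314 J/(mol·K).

0.730

With equal orders, S_{P/Q} = k_P/k_Q = (A_P/A_Q)·exp[(E_Q−E_P)/(RT)].
(E_Q−E_P)/(RT) = (98.1−131)×10³/(8.314×321) = -32900/2669 = -12.33.
k_P/k_Q = (8.90×10^7/540)·exp(-12.33) = 1.648×10^5 × 4.428×10^-6 = 0.730.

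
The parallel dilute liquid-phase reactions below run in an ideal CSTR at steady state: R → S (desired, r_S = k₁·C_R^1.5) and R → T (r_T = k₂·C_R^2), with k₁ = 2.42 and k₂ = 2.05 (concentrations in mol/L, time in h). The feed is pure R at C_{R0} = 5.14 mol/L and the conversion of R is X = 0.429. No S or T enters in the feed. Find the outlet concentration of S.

Exit C_R = C_{R0}(1−X) = 5.14×0.571 = 2.935 mol/L.
Rates in a CSTR are evaluated at the outlet concentration: r_S = 2.42×2.935^1.5 = 12.17, r_T = 2.05×2.935^2 = 17.66.
Fraction of consumed R going to S: r_S/(r_S+r_T) = 0.4080.
C_S = 0.4080·C_{R0}·X = 0.4080×5.14×0.429 = 0.900 mol/L.

0.900 mol/L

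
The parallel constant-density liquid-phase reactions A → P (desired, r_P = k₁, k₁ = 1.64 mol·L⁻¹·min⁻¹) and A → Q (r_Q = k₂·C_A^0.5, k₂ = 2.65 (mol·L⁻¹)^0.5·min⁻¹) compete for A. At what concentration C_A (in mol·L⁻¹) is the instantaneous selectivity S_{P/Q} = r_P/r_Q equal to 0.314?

S_{P/Q} = (k₁/k₂)·C_A^-0.5 ⇒ C_A = (S·k₂/k₁)^(-2).
= (0.314×2.65/1.64)^(-2) = (0.5074)^(-2) = 3.88 mol·L⁻¹.

3.88 mol·L⁻¹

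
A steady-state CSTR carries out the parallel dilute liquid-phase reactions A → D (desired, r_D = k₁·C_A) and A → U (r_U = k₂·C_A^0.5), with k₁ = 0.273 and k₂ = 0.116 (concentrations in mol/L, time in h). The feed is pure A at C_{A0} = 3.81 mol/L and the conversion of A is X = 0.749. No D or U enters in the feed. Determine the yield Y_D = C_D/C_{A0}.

Exit C_A = C_{A0}(1−X) = 3.81×0.251 = 0.9563 mol/L.
A CSTR operates uniformly at the exit composition, giving r_D = 0.2611 and r_U = 0.1134 (each k·C_A^n at C_A = 0.9563).
Fraction of consumed A going to D: r_D/(r_D+r_U) = 0.6971.
C_D = 0.6971·C_{A0}·X = 0.6971×3.81×0.749 = 1.99 mol/L; Y_D = C_D/C_{A0} = 0.522.

0.522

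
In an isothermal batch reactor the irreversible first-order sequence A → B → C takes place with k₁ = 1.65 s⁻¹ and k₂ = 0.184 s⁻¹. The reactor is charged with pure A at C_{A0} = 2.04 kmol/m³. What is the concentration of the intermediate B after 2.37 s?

1.44 kmol/m³

For first-order series with pure A initially, C_B(t) = k₁C_{A0}/(k₂−k₁)·(e^(−k₁t) − e^(−k₂t)).
e^(−k₁t) = e^(−1.65×2.37) = e^(−3.910) = 0.02003; e^(−k₂t) = e^(−0.4361) = 0.6466.
C_B = 1.65×2.04/(0.184−1.65) × (0.02003−0.6466) = (-2.296)×(-0.6265) = 1.439 kmol/m³.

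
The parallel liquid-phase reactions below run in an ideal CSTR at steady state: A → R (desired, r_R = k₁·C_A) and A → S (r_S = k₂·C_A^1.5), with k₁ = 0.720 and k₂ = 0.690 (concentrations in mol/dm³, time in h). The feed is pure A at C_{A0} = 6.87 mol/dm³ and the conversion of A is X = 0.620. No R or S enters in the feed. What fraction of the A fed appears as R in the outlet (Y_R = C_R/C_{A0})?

Exit C_A = C_{A0}(1−X) = 6.87×0.380 = 2.611 mol/dm³.
In a CSTR the entire volume is at exit conditions, so r_R = 0.720×2.611 = 1.880 and r_S = 0.690×2.611^1.5 = 2.910.
Fraction of consumed A going to R: r_R/(r_R+r_S) = 0.3924.
C_R = 0.3924·C_{A0}·X = 0.3924×6.87×0.620 = 1.67 mol/dm³; Y_R = C_R/C_{A0} = 0.243.

0.243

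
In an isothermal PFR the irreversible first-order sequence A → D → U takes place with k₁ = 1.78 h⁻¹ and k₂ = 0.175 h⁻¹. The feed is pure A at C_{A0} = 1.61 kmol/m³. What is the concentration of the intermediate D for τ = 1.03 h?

For first-order series with pure A initially, C_D(τ) = k₁C_{A0}/(k₂−k₁)·(e^(−k₁τ) − e^(−k₂τ)).
e^(−k₁τ) = e^(−1.78×1.03) = e^(−1.833) = 0.1599; e^(−k₂τ) = e^(−0.1802) = 0.8351.
C_D = 1.78×1.61/(0.175−1.78) × (0.1599−0.8351) = (-1.786)×(-0.6752) = 1.206 kmol/m³.

1.21 kmol/m³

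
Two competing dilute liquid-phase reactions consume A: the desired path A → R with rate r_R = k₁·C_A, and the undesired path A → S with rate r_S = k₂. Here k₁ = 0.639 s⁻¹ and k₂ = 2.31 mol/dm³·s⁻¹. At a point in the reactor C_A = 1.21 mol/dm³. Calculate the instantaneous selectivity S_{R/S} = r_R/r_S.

0.335

S_{R/S} = r_R/r_S = (k₁·C_A)/(k₂) = (k₁/k₂)·C_A.
= (0.639×1.210) / (2.31) = 0.7732/2.310 = 0.335.
Since the desired path is higher order in A, keeping C_A high (PFR or concentrated feed) favours R.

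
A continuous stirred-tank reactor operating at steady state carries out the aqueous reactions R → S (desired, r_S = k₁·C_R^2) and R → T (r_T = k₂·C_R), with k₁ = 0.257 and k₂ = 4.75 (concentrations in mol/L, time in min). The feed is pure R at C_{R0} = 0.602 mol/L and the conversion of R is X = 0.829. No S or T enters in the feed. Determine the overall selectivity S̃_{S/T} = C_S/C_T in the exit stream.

Exit C_R = C_{R0}(1−X) = 0.602×0.171 = 0.1029 mol/L.
In a CSTR the entire volume is at exit conditions, so r_S = 0.257×0.1029^2 = 0.002723 and r_T = 4.75×0.1029 = 0.4890.
Overall selectivity = C_S/C_T = r_Sτ/(r_Tτ) = r_S/r_T = 0.00557.

0.00557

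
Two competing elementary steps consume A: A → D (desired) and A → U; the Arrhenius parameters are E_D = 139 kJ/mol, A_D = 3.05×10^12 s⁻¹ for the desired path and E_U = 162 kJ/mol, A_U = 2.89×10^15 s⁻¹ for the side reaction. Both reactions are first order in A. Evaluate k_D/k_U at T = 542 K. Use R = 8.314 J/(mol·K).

0.174

With equal orders, S_{D/U} = k_D/k_U = (A_D/A_U)·exp[(E_U−E_D)/(RT)].
(E_U−E_D)/(RT) = (162−139)×10³/(8.314×542) = 23000/4506 = 5.104.
k_D/k_U = (3.05×10^12/2.89×10^15)·exp(5.104) = 0.001055 × 164.7 = 0.174.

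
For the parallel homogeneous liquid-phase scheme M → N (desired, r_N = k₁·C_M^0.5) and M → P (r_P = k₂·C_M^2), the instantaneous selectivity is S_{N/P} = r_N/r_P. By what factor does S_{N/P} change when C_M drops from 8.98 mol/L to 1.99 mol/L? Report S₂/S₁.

9.59

S_{N/P} = (k₁/k₂)·C_M^-1.5, so S₂/S₁ = (C_{M,2}/C_{M,1})^-1.5.
= (1.99/8.98)^(-1.5) = (0.2216)^(-1.5) = 9.59.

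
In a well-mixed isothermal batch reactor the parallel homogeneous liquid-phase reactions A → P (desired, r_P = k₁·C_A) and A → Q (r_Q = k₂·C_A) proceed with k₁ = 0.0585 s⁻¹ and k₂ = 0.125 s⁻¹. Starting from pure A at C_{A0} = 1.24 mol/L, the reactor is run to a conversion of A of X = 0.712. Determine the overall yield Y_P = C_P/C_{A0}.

0.227

C_A = C_{A0}(1−X) = 0.3571 mol/L.
Both paths are first order in A, so the instantaneous fraction to P is constant: dC_P/d(−C_A) = k₁/(k₁+k₂) = 0.3188.
C_P = 0.3188·(C_{A0}−C_A) = 0.3188×0.8829 = 0.281 mol/L.
Y_P = C_P/C_{A0} = 0.2815/1.24 = 0.227.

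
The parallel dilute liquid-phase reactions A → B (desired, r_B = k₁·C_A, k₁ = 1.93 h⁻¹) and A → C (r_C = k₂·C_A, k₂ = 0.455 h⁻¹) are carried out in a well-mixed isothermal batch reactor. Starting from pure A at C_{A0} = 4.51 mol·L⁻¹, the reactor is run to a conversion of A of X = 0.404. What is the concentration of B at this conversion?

1.47 mol·L⁻¹

C_A = C_{A0}(1−X) = 2.688 mol·L⁻¹.
Both paths are first order in A, so the instantaneous fraction to B is constant: dC_B/d(−C_A) = k₁/(k₁+k₂) = 0.8092.
C_B = 0.8092·(C_{A0}−C_A) = 0.8092×1.822 = 1.47 mol·L⁻¹.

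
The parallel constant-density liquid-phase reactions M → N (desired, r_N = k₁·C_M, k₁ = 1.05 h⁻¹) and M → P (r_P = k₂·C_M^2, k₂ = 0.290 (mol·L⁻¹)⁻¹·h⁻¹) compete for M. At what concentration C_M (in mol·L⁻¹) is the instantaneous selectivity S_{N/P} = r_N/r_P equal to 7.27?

S_{N/P} = (k₁/k₂)·C_M⁻¹ ⇒ C_M = (S·k₂/k₁)^(-1).
= (7.27×0.290/1.05)^(-1) = (2.008)^(-1) = 0.498 mol·L⁻¹.

0.498 mol·L⁻¹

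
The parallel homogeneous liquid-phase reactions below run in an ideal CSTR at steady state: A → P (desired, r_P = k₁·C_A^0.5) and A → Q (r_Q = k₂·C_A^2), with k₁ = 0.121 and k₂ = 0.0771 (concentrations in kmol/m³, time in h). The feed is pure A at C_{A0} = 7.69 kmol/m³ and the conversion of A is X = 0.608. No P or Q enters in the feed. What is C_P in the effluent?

Exit C_A = C_{A0}(1−X) = 7.69×0.392 = 3.014 kmol/m³.
Rates in a CSTR are evaluated at the outlet concentration: r_P = 0.121×3.014^0.5 = 0.2101, r_Q = 0.0771×3.014^2 = 0.7006.
Fraction of consumed A going to P: r_P/(r_P+r_Q) = 0.2307.
C_P = 0.2307·C_{A0}·X = 0.2307×7.69×0.608 = 1.08 kmol/m³.

1.08 kmol/m³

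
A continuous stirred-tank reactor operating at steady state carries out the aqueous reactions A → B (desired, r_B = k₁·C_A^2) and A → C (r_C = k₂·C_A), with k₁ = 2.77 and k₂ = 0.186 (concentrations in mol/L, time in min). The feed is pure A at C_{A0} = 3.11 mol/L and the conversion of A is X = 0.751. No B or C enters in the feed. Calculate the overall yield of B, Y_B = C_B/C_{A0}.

Exit C_A = C_{A0}(1−X) = 3.11×0.249 = 0.7744 mol/L.
In a CSTR the entire volume is at exit conditions, so r_B = 2.77×0.7744^2 = 1.661 and r_C = 0.186×0.7744 = 0.1440.
Fraction of consumed A going to B: r_B/(r_B+r_C) = 0.9202.
C_B = 0.9202·C_{A0}·X = 0.9202×3.11×0.751 = 2.15 mol/L; Y_B = C_B/C_{A0} = 0.691.

0.691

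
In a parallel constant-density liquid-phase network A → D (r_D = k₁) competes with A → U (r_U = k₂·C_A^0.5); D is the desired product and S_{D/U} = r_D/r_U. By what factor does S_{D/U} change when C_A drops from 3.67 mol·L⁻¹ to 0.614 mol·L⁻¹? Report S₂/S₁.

2.44

S_{D/U} = (k₁/k₂)·C_A^-0.5, so S₂/S₁ = (C_{A,2}/C_{A,1})^-0.5.
= (0.614/3.67)^(-0.5) = (0.1673)^(-0.5) = 2.44.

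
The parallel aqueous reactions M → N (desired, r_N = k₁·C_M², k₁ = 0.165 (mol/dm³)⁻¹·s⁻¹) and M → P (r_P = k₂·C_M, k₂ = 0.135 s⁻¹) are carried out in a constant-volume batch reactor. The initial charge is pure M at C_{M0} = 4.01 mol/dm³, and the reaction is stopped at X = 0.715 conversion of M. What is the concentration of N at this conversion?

C_M = C_{M0}(1−X) = 1.143 mol/dm³.
Along a PFR/batch, dC_P/dC_M = −r_P/(r_N+r_P) = −k₂/(k₂+k₁·C_M).
Integrating from C_{M0} to C_M: C_P = (0.135/0.165)·ln[(0.135+0.165·4.01)/(0.135+0.165·1.14)] = 0.8182·ln(0.7966/0.3236) = 0.7372 mol/dm³.
Then C_N = (C_{M0}−C_M) − C_P = 2.867 − 0.7372 = 2.130 mol/dm³.

2.13 mol/dm³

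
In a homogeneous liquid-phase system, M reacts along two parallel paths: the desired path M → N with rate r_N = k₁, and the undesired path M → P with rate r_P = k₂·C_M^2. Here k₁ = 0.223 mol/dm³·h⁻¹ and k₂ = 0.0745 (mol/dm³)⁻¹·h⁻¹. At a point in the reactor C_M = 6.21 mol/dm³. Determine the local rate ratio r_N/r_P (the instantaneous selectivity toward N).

0.0776

S_{N/P} = r_N/r_P = (k₁)/(k₂·C_M^2) = (k₁/k₂)·C_M^-2.
= (0.223) / (0.0745×6.210^2) = 0.2230/2.873 = 0.0776.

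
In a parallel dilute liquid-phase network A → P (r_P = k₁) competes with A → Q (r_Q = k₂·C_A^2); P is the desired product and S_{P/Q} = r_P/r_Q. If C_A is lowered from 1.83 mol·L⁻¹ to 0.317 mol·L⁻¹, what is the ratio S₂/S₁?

33.3

S_{P/Q} = (k₁/k₂)·C_A^-2, so S₂/S₁ = (C_{A,2}/C_{A,1})^-2.
= (0.317/1.83)^(-2) = (0.1732)^(-2) = 33.3.
Selectivity toward P rises as C_A falls — low-concentration operation is favoured.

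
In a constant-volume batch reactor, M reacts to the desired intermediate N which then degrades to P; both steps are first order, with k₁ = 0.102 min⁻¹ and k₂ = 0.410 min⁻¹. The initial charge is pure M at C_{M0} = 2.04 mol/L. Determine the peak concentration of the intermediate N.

Evaluating C_N at t_opt = ln(k₂/k₁)/(k₂−k₁) gives C_{N,max}/C_{M0} = (k₁/k₂)^[k₂/(k₂−k₁)].
= (0.102/0.410)^(0.410/(0.410−0.102)) = (0.2488)^(1.331) = 0.1569.
C_{N,max} = 0.1569×2.04 = 0.320 mol/L.

0.320 mol/L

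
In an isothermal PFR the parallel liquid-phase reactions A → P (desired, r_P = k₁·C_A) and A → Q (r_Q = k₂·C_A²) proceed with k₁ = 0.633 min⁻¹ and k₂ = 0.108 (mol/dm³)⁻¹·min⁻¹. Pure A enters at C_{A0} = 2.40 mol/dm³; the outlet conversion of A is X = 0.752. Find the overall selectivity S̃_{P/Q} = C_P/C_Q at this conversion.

C_A = C_{A0}(1−X) = 0.5952 mol/dm³.
Along a PFR/batch, dC_P/dC_A = −r_P/(r_P+r_Q) = −k₁/(k₁+k₂·C_A).
Integrating from C_{A0} to C_A: C_P = (0.633/0.108)·ln[(0.633+0.108·2.40)/(0.633+0.108·0.595)] = 5.861·ln(0.8922/0.6973) = 1.445 mol/dm³.
C_Q = (C_{A0}−C_A)−C_P = 0.3600 mol/dm³; S̃_{P/Q} = 1.445/0.3600 = 4.01.

4.01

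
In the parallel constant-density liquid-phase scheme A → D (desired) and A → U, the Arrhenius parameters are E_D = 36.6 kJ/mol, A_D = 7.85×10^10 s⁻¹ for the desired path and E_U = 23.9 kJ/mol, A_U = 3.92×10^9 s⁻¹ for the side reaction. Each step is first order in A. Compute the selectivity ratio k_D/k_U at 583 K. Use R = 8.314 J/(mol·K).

Since both paths have the same order in A, the concentration cancels and S_{D/U} = k_D/k_U = (A_D/A_U)·exp[(E_U−E_D)/(RT)].
(E_U−E_D)/(RT) = (23.9−36.6)×10³/(8.314×583) = -12700/4847 = -2.620.
k_D/k_U = (7.85×10^10/3.92×10^9)·exp(-2.620) = 20.03 × 0.07279 = 1.46.
Since E_D > E_U, raising the temperature improves selectivity toward D.

1.46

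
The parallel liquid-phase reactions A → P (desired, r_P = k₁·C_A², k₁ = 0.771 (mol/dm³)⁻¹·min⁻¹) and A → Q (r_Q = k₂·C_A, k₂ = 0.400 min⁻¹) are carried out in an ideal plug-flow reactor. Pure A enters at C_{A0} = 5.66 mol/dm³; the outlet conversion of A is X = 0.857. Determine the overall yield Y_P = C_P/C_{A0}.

C_A = C_{A0}(1−X) = 0.8094 mol/dm³.
Along a PFR/batch, dC_Q/dC_A = −r_Q/(r_P+r_Q) = −k₂/(k₂+k₁·C_A).
Integrating from C_{A0} to C_A: C_Q = (0.400/0.771)·ln[(0.400+0.771·5.66)/(0.400+0.771·0.809)] = 0.5188·ln(4.764/1.024) = 0.7976 mol/dm³.
Then C_P = (C_{A0}−C_A) − C_Q = 4.851 − 0.7976 = 4.053 mol/dm³.
Y_P = C_P/C_{A0} = 4.053/5.66 = 0.716.

0.716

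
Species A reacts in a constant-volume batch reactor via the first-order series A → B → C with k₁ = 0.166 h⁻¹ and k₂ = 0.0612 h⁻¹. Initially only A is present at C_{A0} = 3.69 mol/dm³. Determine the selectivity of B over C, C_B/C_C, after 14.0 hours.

For first-order series with pure A initially, C_B(t) = k₁C_{A0}/(k₂−k₁)·(e^(−k₁t) − e^(−k₂t)).
e^(−k₁t) = e^(−0.166×14.0) = e^(−2.324) = 0.09788; e^(−k₂t) = e^(−0.8568) = 0.4245.
C_B = 0.166×3.69/(0.0612−0.166) × (0.09788−0.4245) = (-5.845)×(-0.3266) = 1.909 mol/dm³.
C_A = C_{A0}e^(−k₁t) = 0.3612 mol/dm³, so C_C = C_{A0}−C_A−C_B = 1.420 mol/dm³; C_B/C_C = 1.34.

1.34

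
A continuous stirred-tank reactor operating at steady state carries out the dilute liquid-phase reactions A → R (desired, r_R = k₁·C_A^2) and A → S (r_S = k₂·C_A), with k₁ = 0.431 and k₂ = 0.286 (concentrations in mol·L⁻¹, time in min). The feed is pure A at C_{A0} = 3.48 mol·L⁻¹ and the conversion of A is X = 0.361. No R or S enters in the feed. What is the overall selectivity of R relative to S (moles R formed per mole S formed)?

3.35

Exit C_A = C_{A0}(1−X) = 3.48×0.639 = 2.224 mol·L⁻¹.
In a CSTR the entire volume is at exit conditions, so r_R = 0.431×2.224^2 = 2.131 and r_S = 0.286×2.224 = 0.6360.
Overall selectivity = C_R/C_S = r_Rτ/(r_Sτ) = r_R/r_S = 3.35.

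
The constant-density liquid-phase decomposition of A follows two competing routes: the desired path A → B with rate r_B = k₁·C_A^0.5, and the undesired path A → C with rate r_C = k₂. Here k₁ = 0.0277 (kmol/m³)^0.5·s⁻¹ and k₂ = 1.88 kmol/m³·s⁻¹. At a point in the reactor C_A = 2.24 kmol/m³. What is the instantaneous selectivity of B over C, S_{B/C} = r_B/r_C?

S_{B/C} = r_B/r_C = (k₁·C_A^0.5)/(k₂) = (k₁/k₂)·C_A^0.5.
= (0.0277×2.240^0.5) / (1.88) = 0.04146/1.880 = 0.0221.

0.0221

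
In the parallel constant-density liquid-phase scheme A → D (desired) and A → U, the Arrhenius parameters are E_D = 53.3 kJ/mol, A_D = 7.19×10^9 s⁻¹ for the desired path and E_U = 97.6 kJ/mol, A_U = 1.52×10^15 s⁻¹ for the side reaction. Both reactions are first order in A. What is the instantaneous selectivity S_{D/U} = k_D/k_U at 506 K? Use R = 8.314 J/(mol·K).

k_D/k_U = (A_D/A_U)·exp[−(E_D−E_U)/(RT)] = (A_D/A_U)·exp[(E_U−E_D)/(RT)].
(E_U−E_D)/(RT) = (97.6−53.3)×10³/(8.314×506) = 44300/4207 = 10.53.
k_D/k_U = (7.19×10^9/1.52×10^15)·exp(10.53) = 4.730×10^-6 × 37435 = 0.177.

0.177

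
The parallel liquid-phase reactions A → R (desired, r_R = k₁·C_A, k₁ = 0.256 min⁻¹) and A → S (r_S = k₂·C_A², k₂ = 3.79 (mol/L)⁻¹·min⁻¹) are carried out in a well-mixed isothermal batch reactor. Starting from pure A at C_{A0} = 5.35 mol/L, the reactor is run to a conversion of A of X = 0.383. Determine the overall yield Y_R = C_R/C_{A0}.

0.00600

C_A = C_{A0}(1−X) = 3.301 mol/L.
Along a PFR/batch, dC_R/dC_A = −r_R/(r_R+r_S) = −k₁/(k₁+k₂·C_A).
Integrating from C_{A0} to C_A: C_R = (0.256/3.79)·ln[(0.256+3.79·5.35)/(0.256+3.79·3.30)] = 0.06755·ln(20.53/12.77) = 0.03210 mol/L.
Y_R = C_R/C_{A0} = 0.03210/5.35 = 0.00600.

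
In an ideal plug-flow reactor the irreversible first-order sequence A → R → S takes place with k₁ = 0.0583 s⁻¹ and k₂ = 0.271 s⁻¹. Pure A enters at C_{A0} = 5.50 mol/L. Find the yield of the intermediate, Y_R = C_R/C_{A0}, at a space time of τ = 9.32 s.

0.137

The intermediate concentration in a first-order A→B→C sequence is C_R = k₁C_{A0}(e^(−k₁τ) − e^(−k₂τ))/(k₂−k₁).
e^(−k₁τ) = e^(−0.0583×9.32) = e^(−0.5434) = 0.5808; e^(−k₂τ) = e^(−2.526) = 0.08000.
C_R = 0.0583×5.50/(0.271−0.0583) × (0.5808−0.08000) = 1.508×0.5008 = 0.7550 mol/L.
Y_R = C_R/C_{A0} = 0.7550/5.50 = 0.137.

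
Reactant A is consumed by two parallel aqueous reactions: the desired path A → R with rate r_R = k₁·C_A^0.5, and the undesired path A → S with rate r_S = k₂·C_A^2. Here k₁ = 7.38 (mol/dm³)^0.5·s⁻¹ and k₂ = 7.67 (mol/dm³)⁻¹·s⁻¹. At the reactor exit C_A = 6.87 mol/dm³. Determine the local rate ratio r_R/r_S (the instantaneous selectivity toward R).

0.0534

S_{R/S} = r_R/r_S = (k₁·C_A^0.5)/(k₂·C_A^2) = (k₁/k₂)·C_A^-1.5.
= (7.38×6.870^0.5) / (7.67×6.870^2) = 19.34/362.0 = 0.0534.
The undesired path is higher order in A, so low C_A (CSTR or dilute feed) favours R.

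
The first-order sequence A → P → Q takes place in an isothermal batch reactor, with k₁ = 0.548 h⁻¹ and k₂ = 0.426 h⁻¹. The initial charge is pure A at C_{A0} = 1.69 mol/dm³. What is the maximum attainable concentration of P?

For a first-order series the maximum intermediate yield is C_{P,max}/C_{A0} = (k₁/k₂)^[k₂/(k₂−k₁)].
= (0.548/0.426)^(0.426/(0.426−0.548)) = (1.286)^(-3.492) = 0.4150.
C_{P,max} = 0.4150×1.69 = 0.701 mol/dm³.

0.701 mol/dm³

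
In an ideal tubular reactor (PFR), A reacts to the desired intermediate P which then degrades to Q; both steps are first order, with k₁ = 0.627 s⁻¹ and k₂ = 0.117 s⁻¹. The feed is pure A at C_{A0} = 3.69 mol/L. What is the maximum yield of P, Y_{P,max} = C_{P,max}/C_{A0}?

Evaluating C_P at τ_opt = ln(k₂/k₁)/(k₂−k₁) gives C_{P,max}/C_{A0} = (k₁/k₂)^[k₂/(k₂−k₁)].
= (0.627/0.117)^(0.117/(0.117−0.627)) = (5.359)^(-0.2294) = 0.6804.

0.680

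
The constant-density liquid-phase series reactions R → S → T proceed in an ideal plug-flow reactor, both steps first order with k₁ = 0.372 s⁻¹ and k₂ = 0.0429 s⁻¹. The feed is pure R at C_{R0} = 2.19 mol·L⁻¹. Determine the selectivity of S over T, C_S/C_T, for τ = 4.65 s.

The intermediate concentration in a first-order A→B→C sequence is C_S = k₁C_{R0}(e^(−k₁τ) − e^(−k₂τ))/(k₂−k₁).
e^(−k₁τ) = e^(−0.372×4.65) = e^(−1.730) = 0.1773; e^(−k₂τ) = e^(−0.1995) = 0.8192.
C_S = 0.372×2.19/(0.0429−0.372) × (0.1773−0.8192) = (-2.475)×(-0.6418) = 1.589 mol·L⁻¹.
C_R = C_{R0}e^(−k₁τ) = 0.3883 mol·L⁻¹, so C_T = C_{R0}−C_R−C_S = 0.2128 mol·L⁻¹; C_S/C_T = 7.47.

7.47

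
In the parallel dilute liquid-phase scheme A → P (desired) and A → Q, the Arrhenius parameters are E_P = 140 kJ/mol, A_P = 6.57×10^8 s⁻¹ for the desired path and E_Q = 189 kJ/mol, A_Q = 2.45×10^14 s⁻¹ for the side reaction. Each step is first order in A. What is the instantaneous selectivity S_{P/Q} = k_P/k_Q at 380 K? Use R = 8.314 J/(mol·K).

With equal orders, S_{P/Q} = k_P/k_Q = (A_P/A_Q)·exp[(E_Q−E_P)/(RT)].
(E_Q−E_P)/(RT) = (189−140)×10³/(8.314×380) = 49000/3159 = 15.51.
k_P/k_Q = (6.57×10^8/2.45×10^14)·exp(15.51) = 2.682×10^-6 × 5.442×10^6 = 14.6.
Since E_P < E_Q, lowering the temperature improves selectivity toward P.

14.6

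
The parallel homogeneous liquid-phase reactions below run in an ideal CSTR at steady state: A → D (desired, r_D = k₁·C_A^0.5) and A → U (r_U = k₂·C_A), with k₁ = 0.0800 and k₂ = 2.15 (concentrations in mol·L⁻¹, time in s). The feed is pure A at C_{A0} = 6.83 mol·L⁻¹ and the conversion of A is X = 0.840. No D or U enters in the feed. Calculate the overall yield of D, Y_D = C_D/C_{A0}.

Exit C_A = C_{A0}(1−X) = 6.83×0.160 = 1.093 mol·L⁻¹.
In a CSTR the entire volume is at exit conditions, so r_D = 0.0800×1.093^0.5 = 0.08363 and r_U = 2.15×1.093 = 2.350.
Fraction of consumed A going to D: r_D/(r_D+r_U) = 0.03437.
C_D = 0.03437·C_{A0}·X = 0.03437×6.83×0.840 = 0.197 mol·L⁻¹; Y_D = C_D/C_{A0} = 0.0289.

0.0289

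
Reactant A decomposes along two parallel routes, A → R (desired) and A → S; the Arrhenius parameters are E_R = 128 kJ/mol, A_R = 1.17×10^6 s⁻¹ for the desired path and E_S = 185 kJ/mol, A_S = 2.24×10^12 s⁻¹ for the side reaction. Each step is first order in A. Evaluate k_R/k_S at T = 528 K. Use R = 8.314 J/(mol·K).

With equal orders, S_{R/S} = k_R/k_S = (A_R/A_S)·exp[(E_S−E_R)/(RT)].
(E_S−E_R)/(RT) = (185−128)×10³/(8.314×528) = 57000/4390 = 12.98.
k_R/k_S = (1.17×10^6/2.24×10^12)·exp(12.98) = 5.223×10^-7 × 4.357×10^5 = 0.228.

0.228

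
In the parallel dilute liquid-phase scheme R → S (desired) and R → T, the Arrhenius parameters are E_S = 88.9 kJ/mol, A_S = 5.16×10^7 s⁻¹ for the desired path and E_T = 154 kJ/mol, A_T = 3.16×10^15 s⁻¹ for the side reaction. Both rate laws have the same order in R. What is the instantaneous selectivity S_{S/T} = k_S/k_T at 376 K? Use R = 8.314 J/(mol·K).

k_S/k_T = (A_S/A_T)·exp[−(E_S−E_T)/(RT)] = (A_S/A_T)·exp[(E_T−E_S)/(RT)].
(E_T−E_S)/(RT) = (154−88.9)×10³/(8.314×376) = 65100/3126 = 20.82.
k_S/k_T = (5.16×10^7/3.16×10^15)·exp(20.82) = 1.633×10^-8 × 1.107×10^9 = 18.1.
Since E_S < E_T, lowering the temperature improves selectivity toward S.

18.1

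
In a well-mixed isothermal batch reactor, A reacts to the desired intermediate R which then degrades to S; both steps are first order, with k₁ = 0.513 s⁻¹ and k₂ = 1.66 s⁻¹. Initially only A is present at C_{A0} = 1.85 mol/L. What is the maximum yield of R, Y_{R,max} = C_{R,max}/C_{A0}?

0.183

For a first-order series the maximum intermediate yield is C_{R,max}/C_{A0} = (k₁/k₂)^[k₂/(k₂−k₁)].
= (0.513/1.66)^(1.66/(1.66−0.513)) = (0.3090)^(1.447) = 0.1828.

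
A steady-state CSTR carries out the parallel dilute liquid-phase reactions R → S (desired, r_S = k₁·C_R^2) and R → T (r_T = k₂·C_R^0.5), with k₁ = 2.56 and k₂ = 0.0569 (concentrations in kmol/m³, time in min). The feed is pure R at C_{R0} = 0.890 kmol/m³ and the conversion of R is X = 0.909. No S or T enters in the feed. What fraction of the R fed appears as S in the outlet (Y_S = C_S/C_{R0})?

0.463

Exit C_R = C_{R0}(1−X) = 0.890×0.0910 = 0.08099 kmol/m³.
Rates in a CSTR are evaluated at the outlet concentration: r_S = 2.56×0.08099^2 = 0.01679, r_T = 0.0569×0.08099^0.5 = 0.01619.
Fraction of consumed R going to S: r_S/(r_S+r_T) = 0.5091.
C_S = 0.5091·C_{R0}·X = 0.5091×0.890×0.909 = 0.412 kmol/m³; Y_S = C_S/C_{R0} = 0.463.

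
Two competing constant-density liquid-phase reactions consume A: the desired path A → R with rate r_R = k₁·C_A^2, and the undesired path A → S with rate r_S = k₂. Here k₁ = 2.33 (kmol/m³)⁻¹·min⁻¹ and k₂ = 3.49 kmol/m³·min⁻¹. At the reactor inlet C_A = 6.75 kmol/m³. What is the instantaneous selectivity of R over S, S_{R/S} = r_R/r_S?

S_{R/S} = r_R/r_S = (k₁·C_A^2)/(k₂) = (k₁/k₂)·C_A^2.
= (2.33×6.750^2) / (3.49) = 106.2/3.490 = 30.4.
Since the desired path is higher order in A, keeping C_A high (PFR or concentrated feed) favours R.

30.4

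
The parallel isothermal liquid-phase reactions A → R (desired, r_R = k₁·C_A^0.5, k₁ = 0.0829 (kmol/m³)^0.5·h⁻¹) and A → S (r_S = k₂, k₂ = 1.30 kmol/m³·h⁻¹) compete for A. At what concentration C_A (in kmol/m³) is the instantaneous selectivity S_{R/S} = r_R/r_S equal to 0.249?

S_{R/S} = (k₁/k₂)·C_A^0.5 ⇒ C_A = (S·k₂/k₁)^(2).
= (0.249×1.30/0.0829)^(2) = (3.905)^(2) = 15.2 kmol/m³.

15.2 kmol/m³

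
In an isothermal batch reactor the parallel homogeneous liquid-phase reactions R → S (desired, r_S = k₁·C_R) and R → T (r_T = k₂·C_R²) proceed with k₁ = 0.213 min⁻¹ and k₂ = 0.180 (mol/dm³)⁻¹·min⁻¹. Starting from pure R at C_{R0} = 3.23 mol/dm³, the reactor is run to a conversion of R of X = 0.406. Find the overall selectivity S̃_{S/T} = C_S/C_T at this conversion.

0.467

C_R = C_{R0}(1−X) = 1.919 mol/dm³.
Along a PFR/batch, dC_S/dC_R = −r_S/(r_S+r_T) = −k₁/(k₁+k₂·C_R).
Integrating from C_{R0} to C_R: C_S = (0.213/0.180)·ln[(0.213+0.180·3.23)/(0.213+0.180·1.92)] = 1.183·ln(0.7944/0.5584) = 0.4172 mol/dm³.
C_T = (C_{R0}−C_R)−C_S = 0.8941 mol/dm³; S̃_{S/T} = 0.4172/0.8941 = 0.467.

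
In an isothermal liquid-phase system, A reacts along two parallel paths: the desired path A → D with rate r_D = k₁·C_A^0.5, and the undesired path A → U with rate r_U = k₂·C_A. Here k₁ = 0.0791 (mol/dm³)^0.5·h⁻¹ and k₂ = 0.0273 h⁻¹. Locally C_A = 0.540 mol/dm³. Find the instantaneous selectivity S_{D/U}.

S_{D/U} = r_D/r_U = (k₁·C_A^0.5)/(k₂·C_A) = (k₁/k₂)·C_A^-0.5.
= (0.0791×0.5400^0.5) / (0.0273×0.5400) = 0.05813/0.01474 = 3.94.

3.94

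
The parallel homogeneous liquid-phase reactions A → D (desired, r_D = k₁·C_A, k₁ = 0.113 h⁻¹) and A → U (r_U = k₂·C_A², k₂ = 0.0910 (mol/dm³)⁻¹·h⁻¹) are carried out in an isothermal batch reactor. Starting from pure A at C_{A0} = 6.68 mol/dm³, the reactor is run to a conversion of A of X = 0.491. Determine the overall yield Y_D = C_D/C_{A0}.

0.0994

C_A = C_{A0}(1−X) = 3.400 mol/dm³.
Along a PFR/batch, dC_D/dC_A = −r_D/(r_D+r_U) = −k₁/(k₁+k₂·C_A).
Integrating from C_{A0} to C_A: C_D = (0.113/0.0910)·ln[(0.113+0.0910·6.68)/(0.113+0.0910·3.40)] = 1.242·ln(0.7209/0.4224) = 0.6637 mol/dm³.
Y_D = C_D/C_{A0} = 0.6637/6.68 = 0.0994.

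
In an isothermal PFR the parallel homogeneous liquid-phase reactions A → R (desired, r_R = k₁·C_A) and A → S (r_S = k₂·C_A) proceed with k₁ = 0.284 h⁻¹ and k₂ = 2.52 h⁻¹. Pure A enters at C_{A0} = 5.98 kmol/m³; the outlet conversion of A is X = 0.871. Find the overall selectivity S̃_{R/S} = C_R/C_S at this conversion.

0.113

C_A = C_{A0}(1−X) = 0.7714 kmol/m³.
Both paths are first order in A, so the instantaneous fraction to R is constant: dC_R/d(−C_A) = k₁/(k₁+k₂) = 0.1013.
C_R = 0.1013·(C_{A0}−C_A) = 0.1013×5.209 = 0.528 kmol/m³.
C_S = (C_{A0}−C_A)−C_R = 4.681 kmol/m³; S̃_{R/S} = 0.5275/4.681 = 0.113.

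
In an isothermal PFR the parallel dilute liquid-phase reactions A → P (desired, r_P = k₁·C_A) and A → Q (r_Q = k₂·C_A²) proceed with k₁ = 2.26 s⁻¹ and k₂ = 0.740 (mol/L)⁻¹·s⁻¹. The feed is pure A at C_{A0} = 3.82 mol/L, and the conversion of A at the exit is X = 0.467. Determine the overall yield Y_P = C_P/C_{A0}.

0.240

C_A = C_{A0}(1−X) = 2.036 mol/L.
Along a PFR/batch, dC_P/dC_A = −r_P/(r_P+r_Q) = −k₁/(k₁+k₂·C_A).
Integrating from C_{A0} to C_A: C_P = (2.26/0.740)·ln[(2.26+0.740·3.82)/(2.26+0.740·2.04)] = 3.054·ln(5.087/3.767) = 0.9176 mol/L.
Y_P = C_P/C_{A0} = 0.9176/3.82 = 0.240.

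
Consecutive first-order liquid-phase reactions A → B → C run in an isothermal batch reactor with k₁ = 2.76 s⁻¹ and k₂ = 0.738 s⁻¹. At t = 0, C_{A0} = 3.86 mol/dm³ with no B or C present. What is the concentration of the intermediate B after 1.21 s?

The intermediate concentration in a first-order A→B→C sequence is C_B = k₁C_{A0}(e^(−k₁t) − e^(−k₂t))/(k₂−k₁).
e^(−k₁t) = e^(−2.76×1.21) = e^(−3.340) = 0.03545; e^(−k₂t) = e^(−0.8930) = 0.4094.
C_B = 2.76×3.86/(0.738−2.76) × (0.03545−0.4094) = (-5.269)×(-0.3740) = 1.970 mol/dm³.

1.97 mol/dm³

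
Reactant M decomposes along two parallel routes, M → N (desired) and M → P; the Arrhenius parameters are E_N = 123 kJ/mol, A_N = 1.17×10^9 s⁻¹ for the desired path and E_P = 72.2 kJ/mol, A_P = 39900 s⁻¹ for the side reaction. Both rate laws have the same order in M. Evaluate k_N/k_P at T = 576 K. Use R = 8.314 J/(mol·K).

0.725

k_N/k_P = (A_N/A_P)·exp[−(E_N−E_P)/(RT)] = (A_N/A_P)·exp[(E_P−E_N)/(RT)].
(E_P−E_N)/(RT) = (72.2−123)×10³/(8.314×576) = -50800/4789 = -10.61.
k_N/k_P = (1.17×10^9/39900)·exp(-10.61) = 29323 × 2.472×10^-5 = 0.725.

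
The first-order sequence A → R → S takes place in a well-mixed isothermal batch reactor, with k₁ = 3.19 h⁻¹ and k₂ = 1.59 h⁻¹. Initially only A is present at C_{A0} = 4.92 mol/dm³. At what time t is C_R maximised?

0.435 h

For first-order series the maximum of C_R occurs at t_opt = ln(k₂/k₁)/(k₂−k₁).
= ln(1.59/3.19)/(1.59−3.19) = ln(0.4984)/-1.600 = -0.6963/-1.600 = 0.435 h.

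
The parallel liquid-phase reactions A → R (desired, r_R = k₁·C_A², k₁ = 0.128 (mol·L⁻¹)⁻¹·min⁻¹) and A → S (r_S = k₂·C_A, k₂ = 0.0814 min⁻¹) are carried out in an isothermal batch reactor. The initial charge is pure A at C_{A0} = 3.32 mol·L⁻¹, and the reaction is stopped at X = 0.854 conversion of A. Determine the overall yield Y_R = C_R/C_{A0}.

0.612

C_A = C_{A0}(1−X) = 0.4847 mol·L⁻¹.
Along a PFR/batch, dC_S/dC_A = −r_S/(r_R+r_S) = −k₂/(k₂+k₁·C_A).
Integrating from C_{A0} to C_A: C_S = (0.0814/0.128)·ln[(0.0814+0.128·3.32)/(0.0814+0.128·0.485)] = 0.6359·ln(0.5064/0.1434) = 0.8021 mol·L⁻¹.
Then C_R = (C_{A0}−C_A) − C_S = 2.835 − 0.8021 = 2.033 mol·L⁻¹.
Y_R = C_R/C_{A0} = 2.033/3.32 = 0.612.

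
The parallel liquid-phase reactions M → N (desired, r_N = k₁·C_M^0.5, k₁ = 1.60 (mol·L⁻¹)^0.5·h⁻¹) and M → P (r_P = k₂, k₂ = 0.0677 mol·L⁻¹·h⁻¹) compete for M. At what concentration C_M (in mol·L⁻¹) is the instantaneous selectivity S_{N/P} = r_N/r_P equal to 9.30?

S_{N/P} = (k₁/k₂)·C_M^0.5 ⇒ C_M = (S·k₂/k₁)^(2).
= (9.30×0.0677/1.60)^(2) = (0.3935)^(2) = 0.155 mol·L⁻¹.

0.155 mol·L⁻¹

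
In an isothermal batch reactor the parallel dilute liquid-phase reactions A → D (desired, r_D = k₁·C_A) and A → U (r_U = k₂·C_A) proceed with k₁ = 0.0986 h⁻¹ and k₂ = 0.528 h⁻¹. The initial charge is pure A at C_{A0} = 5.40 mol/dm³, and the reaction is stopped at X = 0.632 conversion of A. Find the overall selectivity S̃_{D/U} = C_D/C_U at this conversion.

0.187

C_A = C_{A0}(1−X) = 1.987 mol/dm³.
Both paths are first order in A, so the instantaneous fraction to D is constant: dC_D/d(−C_A) = k₁/(k₁+k₂) = 0.1574.
C_D = 0.1574·(C_{A0}−C_A) = 0.1574×3.413 = 0.537 mol/dm³.
C_U = (C_{A0}−C_A)−C_D = 2.876 mol/dm³; S̃_{D/U} = 0.5370/2.876 = 0.187.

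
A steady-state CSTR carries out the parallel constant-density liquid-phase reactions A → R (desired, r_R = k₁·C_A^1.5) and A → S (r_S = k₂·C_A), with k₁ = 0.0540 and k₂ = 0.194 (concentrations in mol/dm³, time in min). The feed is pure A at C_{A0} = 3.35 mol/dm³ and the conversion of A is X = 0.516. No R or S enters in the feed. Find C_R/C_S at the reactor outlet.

Exit C_A = C_{A0}(1−X) = 3.35×0.484 = 1.621 mol/dm³.
A CSTR operates uniformly at the exit composition, giving r_R = 0.1115 and r_S = 0.3146 (each k·C_A^n at C_A = 1.621).
Overall selectivity = C_R/C_S = r_Rτ/(r_Sτ) = r_R/r_S = 0.354.

0.354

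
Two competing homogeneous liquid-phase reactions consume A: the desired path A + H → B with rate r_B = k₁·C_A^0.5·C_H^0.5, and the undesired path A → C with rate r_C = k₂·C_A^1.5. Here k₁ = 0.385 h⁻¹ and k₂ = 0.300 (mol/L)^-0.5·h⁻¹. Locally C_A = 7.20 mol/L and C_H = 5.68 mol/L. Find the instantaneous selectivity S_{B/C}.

0.425

S_{B/C} = r_B/r_C = (k₁·C_A^0.5·C_H^0.5)/(k₂·C_A^1.5) = (k₁/k₂)·C_A⁻¹·C_H^0.5.
= (0.385×7.200^0.5×5.680^0.5) / (0.300×7.200^1.5) = 2.462/5.796 = 0.425.
The undesired path is higher order in A, so low C_A (CSTR or dilute feed) favours B.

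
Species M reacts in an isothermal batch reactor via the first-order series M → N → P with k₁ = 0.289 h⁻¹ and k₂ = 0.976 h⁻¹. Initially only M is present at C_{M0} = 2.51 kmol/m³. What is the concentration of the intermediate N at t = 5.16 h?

0.231 kmol/m³

For first-order series with pure M initially, C_N(t) = k₁C_{M0}/(k₂−k₁)·(e^(−k₁t) − e^(−k₂t)).
e^(−k₁t) = e^(−0.289×5.16) = e^(−1.491) = 0.2251; e^(−k₂t) = e^(−5.036) = 0.006499.
C_N = 0.289×2.51/(0.976−0.289) × (0.2251−0.006499) = 1.056×0.2186 = 0.2308 kmol/m³.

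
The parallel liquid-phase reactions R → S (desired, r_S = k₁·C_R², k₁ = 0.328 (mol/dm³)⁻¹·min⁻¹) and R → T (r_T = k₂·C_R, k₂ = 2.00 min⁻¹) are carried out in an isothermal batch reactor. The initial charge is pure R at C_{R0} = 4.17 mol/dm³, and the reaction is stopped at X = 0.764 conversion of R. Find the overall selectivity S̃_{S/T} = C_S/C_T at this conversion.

C_R = C_{R0}(1−X) = 0.9841 mol/dm³.
Along a PFR/batch, dC_T/dC_R = −r_T/(r_S+r_T) = −k₂/(k₂+k₁·C_R).
Integrating from C_{R0} to C_R: C_T = (2.00/0.328)·ln[(2.00+0.328·4.17)/(2.00+0.328·0.984)] = 6.098·ln(3.368/2.323) = 2.265 mol/dm³.
Then C_S = (C_{R0}−C_R) − C_T = 3.186 − 2.265 = 0.9208 mol/dm³.
S̃_{S/T} = C_S/C_T = 0.9208/2.265 = 0.407.

0.407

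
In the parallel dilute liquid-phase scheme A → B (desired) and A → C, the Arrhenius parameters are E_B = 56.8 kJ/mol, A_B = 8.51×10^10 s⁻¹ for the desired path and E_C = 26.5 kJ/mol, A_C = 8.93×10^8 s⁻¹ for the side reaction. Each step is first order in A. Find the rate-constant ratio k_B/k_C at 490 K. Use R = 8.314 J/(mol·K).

Since both paths have the same order in A, the concentration cancels and S_{B/C} = k_B/k_C = (A_B/A_C)·exp[(E_C−E_B)/(RT)].
(E_C−E_B)/(RT) = (26.5−56.8)×10³/(8.314×490) = -30300/4074 = -7.438.
k_B/k_C = (8.51×10^10/8.93×10^8)·exp(-7.438) = 95.30 × 5.887×10^-4 = 0.0561.

0.0561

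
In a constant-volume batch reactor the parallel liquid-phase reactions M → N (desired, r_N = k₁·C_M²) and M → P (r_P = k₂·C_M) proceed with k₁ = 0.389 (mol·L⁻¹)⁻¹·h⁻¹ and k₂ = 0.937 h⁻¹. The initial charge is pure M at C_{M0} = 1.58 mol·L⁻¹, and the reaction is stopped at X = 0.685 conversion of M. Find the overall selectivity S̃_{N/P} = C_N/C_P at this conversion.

0.419

C_M = C_{M0}(1−X) = 0.4977 mol·L⁻¹.
Along a PFR/batch, dC_P/dC_M = −r_P/(r_N+r_P) = −k₂/(k₂+k₁·C_M).
Integrating from C_{M0} to C_M: C_P = (0.937/0.389)·ln[(0.937+0.389·1.58)/(0.937+0.389·0.498)] = 2.409·ln(1.552/1.131) = 0.7625 mol·L⁻¹.
Then C_N = (C_{M0}−C_M) − C_P = 1.082 − 0.7625 = 0.3198 mol·L⁻¹.
S̃_{N/P} = C_N/C_P = 0.3198/0.7625 = 0.419.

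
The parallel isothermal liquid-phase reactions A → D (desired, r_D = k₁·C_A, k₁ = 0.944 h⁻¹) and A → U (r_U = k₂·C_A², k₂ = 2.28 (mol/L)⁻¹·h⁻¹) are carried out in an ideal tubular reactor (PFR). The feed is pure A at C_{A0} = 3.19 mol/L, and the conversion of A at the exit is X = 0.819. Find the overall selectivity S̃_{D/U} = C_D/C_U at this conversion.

0.257

C_A = C_{A0}(1−X) = 0.5774 mol/L.
Along a PFR/batch, dC_D/dC_A = −r_D/(r_D+r_U) = −k₁/(k₁+k₂·C_A).
Integrating from C_{A0} to C_A: C_D = (0.944/2.28)·ln[(0.944+2.28·3.19)/(0.944+2.28·0.577)] = 0.4140·ln(8.217/2.260) = 0.5344 mol/L.
C_U = (C_{A0}−C_A)−C_D = 2.078 mol/L; S̃_{D/U} = 0.5344/2.078 = 0.257.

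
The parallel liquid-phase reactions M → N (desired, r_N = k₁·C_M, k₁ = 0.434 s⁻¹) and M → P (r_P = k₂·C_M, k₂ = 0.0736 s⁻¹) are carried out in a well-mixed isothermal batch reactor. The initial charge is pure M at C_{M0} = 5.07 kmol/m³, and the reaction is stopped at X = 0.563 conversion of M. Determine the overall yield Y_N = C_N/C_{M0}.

0.481

C_M = C_{M0}(1−X) = 2.216 kmol/m³.
Both paths are first order in M, so the instantaneous fraction to N is constant: dC_N/d(−C_M) = k₁/(k₁+k₂) = 0.8550.
C_N = 0.8550·(C_{M0}−C_M) = 0.8550×2.854 = 2.44 kmol/m³.
Y_N = C_N/C_{M0} = 2.441/5.07 = 0.481.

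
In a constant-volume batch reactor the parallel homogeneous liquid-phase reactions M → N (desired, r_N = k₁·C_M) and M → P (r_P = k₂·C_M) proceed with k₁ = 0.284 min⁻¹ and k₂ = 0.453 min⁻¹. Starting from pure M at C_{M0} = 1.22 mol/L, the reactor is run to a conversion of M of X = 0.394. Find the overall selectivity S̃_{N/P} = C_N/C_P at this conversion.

C_M = C_{M0}(1−X) = 0.7393 mol/L.
Both paths are first order in M, so the instantaneous fraction to N is constant: dC_N/d(−C_M) = k₁/(k₁+k₂) = 0.3853.
C_N = 0.3853·(C_{M0}−C_M) = 0.3853×0.4807 = 0.185 mol/L.
C_P = (C_{M0}−C_M)−C_N = 0.2955 mol/L; S̃_{N/P} = 0.1852/0.2955 = 0.627.

0.627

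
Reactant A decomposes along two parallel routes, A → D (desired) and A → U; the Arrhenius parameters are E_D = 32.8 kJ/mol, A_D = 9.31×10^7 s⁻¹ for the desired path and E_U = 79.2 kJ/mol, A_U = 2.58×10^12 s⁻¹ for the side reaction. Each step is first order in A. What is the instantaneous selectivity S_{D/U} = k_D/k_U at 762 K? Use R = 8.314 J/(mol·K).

0.0547

With equal orders, S_{D/U} = k_D/k_U = (A_D/A_U)·exp[(E_U−E_D)/(RT)].
(E_U−E_D)/(RT) = (79.2−32.8)×10³/(8.314×762) = 46400/6335 = 7.324.
k_D/k_U = (9.31×10^7/2.58×10^12)·exp(7.324) = 3.609×10^-5 × 1516 = 0.0547.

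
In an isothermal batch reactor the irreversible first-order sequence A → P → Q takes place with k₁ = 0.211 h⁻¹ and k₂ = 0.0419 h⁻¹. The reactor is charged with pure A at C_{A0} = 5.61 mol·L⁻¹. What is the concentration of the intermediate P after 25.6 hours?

Solving the coupled first-order balances gives C_P(t) = [k₁/(k₂−k₁)]·C_{A0}·(e^(−k₁t) − e^(−k₂t)).
e^(−k₁t) = e^(−0.211×25.6) = e^(−5.402) = 0.004509; e^(−k₂t) = e^(−1.073) = 0.3421.
C_P = 0.211×5.61/(0.0419−0.211) × (0.004509−0.3421) = (-7.000)×(-0.3376) = 2.363 mol·L⁻¹.

2.36 mol·L⁻¹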